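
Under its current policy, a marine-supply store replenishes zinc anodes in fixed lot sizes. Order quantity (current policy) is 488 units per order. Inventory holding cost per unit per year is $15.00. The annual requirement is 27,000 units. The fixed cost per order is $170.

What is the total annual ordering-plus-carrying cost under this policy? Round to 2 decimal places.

Annual ordering cost = (D/Q)·S = (27,000/488) × 170 = $9,405.74
Annual holding cost  = (Q/2)·H = (488/2) × 15 = $3,660.00
Total = $9,405.74 + $3,660.00 = $13,065.74

$13,065.74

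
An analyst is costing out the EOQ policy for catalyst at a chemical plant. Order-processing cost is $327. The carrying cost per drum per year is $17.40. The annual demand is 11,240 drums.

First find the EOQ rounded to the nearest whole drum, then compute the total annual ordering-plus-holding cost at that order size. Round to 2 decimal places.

EOQ = √(2DS/H) = √(2 × 11,240 × 327 / 17.4)
    = √(422,468.97) ≈ 649.98 → Q = 650 drums
Ordering: D/Q × S = 11,240/650 × $327 = $5,654.58
Holding:  Q/2 × H = 650/2 × $17.4 = $5,655.00
Total = $5,654.58 + $5,655.00 = $11,309.58

$11,309.58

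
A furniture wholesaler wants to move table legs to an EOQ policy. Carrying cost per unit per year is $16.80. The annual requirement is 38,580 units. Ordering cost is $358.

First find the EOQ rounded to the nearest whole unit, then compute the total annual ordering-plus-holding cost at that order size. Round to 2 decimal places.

$21,542.31

Optimal lot size Q* = (2 × 38,580 × $358 / $16.8)^½ ≈ 1,282.28 → Q = 1,282 units
Ordering: D/Q × S = 38,580/1,282 × $358 = $10,773.51
Holding:  Q/2 × H = 1,282/2 × $16.8 = $10,768.80
Total = $10,773.51 + $10,768.80 = $21,542.31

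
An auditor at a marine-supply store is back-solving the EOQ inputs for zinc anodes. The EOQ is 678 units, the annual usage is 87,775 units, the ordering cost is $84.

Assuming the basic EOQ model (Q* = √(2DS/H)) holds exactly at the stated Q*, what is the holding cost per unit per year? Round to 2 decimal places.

EOQ relation: Q² = 2DS/H, so rearrange for the unknown.
H = 2DS / Q² = 2 × 87,775 × 84 / 678² = 32.0790

$32.08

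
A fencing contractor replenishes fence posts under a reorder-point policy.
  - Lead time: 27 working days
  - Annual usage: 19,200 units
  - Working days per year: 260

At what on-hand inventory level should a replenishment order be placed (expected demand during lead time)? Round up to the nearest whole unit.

1,994 units

Daily demand d = 19,200 / 260 = 73.846 units/day
Demand during lead time = 73.846 × 27 = 1,993.85
Reorder point = 1,993.85 → round up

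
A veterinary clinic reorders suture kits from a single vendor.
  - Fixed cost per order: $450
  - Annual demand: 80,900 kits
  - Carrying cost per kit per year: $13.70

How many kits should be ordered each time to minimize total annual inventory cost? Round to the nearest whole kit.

2,305 kits

2DS/H = 2·80,900·450/13.7 = 5,314,598.54
EOQ = √5,314,598.54 ≈ 2,305.34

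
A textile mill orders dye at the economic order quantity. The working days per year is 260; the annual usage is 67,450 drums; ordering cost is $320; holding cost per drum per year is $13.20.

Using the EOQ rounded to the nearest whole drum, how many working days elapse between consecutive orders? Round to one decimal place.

Q* = √(2·D·S / H) = √(2·67,450·320 / 13.2) = √3,270,303.0 ≈ 1,808.40 → Q = 1,808 drums
Cycle time = (working days × Q)/D = (260 × 1,808) / 67,450 = 6.969 days

7.0 days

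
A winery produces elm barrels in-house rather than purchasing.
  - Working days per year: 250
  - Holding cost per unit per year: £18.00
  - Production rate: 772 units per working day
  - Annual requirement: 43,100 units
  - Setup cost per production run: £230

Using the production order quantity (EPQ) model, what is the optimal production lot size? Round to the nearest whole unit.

Daily demand d = 43,100/250 = 172.400; p = 772; 1 − d/p = 0.77668
EPQ = √(2DS / (H(1 − d/p)))
    = √(2 × 43,100 × 230 / (18 × 0.77668)) ≈ 1,190.86

1,191 units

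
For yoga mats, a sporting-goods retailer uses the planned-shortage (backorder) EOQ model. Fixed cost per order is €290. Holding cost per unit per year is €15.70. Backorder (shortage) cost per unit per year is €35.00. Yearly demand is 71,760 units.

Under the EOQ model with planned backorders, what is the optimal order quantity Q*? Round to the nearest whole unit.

Basic EOQ = √(2·71,760·290/15.7) = 1,628.191
Backorder adjustment √((H+b)/b) = √((15.7+35)/35) = 1.2036
Q* = 1,628.191 × 1.2036 ≈ 1,959.64

1,960 units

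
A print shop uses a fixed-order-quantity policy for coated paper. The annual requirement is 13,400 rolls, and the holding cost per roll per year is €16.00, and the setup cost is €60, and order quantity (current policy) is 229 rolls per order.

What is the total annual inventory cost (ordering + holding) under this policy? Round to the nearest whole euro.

€5,343

Orders/yr = 13,400/229 = 58.515; ordering cost = 58.515 × €60 = €3,510.92
Average inventory = 229/2 = 114.5; holding cost = 114.5 × €16 = €1,832.00
Total = €3,510.92 + €1,832.00 = €5,342.92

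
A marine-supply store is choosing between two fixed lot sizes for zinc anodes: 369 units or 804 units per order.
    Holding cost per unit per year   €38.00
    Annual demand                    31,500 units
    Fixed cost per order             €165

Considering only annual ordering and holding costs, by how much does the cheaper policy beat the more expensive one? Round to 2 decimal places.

Annual cost at Q: ordering D·S/Q plus holding Q·H/2.
TC(369) = (31,500/369)×165 + (369/2)×38 = €21,096.37
TC(804) = (31,500/804)×165 + (804/2)×38 = €21,740.55
Lots of 369 are cheaper by €644.19.

€644.19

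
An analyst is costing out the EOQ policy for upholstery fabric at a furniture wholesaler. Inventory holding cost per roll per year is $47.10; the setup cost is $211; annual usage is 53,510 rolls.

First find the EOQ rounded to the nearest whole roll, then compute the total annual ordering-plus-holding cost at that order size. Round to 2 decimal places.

EOQ = √(2DS/H) = √(2 × 53,510 × 211 / 47.1)
    = √(479,431.42) ≈ 692.41 → Q = 692 rolls
Ordering: D/Q × S = 53,510/692 × $211 = $16,315.91
Holding:  Q/2 × H = 692/2 × $47.1 = $16,296.60
Total = $16,315.91 + $16,296.60 = $32,612.51

$32,612.51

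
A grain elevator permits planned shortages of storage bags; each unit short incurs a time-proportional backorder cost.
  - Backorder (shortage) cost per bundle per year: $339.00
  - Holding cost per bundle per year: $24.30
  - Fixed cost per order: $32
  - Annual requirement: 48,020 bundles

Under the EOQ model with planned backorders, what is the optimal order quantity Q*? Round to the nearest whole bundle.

Q* = √(2DS/H) · √((H + b)/b)
   = √(2 × 48,020 × 32 / 24.3) · √((24.3 + 339) / 339)
   = 355.630 × 1.0352 ≈ 368.16

368 bundles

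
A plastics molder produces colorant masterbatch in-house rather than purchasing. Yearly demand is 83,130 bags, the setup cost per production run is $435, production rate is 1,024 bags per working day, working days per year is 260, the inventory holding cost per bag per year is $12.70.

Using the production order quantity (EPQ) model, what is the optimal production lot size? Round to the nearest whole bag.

Daily demand d = 83,130/260 = 319.731; p = 1024; 1 − d/p = 0.68776
EPQ = √(2DS / (H(1 − d/p)))
    = √(2 × 83,130 × 435 / (12.7 × 0.68776)) ≈ 2,877.51

2,878 bags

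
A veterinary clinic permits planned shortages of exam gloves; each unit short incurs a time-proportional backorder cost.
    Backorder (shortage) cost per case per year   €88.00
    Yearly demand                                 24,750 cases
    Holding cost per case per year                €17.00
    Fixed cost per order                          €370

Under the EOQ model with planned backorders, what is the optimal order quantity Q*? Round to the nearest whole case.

Basic EOQ = √(2·24,750·370/17) = 1,037.956
Backorder adjustment √((H+b)/b) = √((17+88)/88) = 1.0923
Q* = 1,037.956 × 1.0923 ≈ 1,133.79

1,134 cases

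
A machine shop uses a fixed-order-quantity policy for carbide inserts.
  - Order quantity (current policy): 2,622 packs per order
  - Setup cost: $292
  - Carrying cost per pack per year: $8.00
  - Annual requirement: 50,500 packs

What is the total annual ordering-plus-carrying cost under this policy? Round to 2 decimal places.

$16,111.95

Ordering: D/Q × S = 50,500/2,622 × $292 = $5,623.95
Holding:  Q/2 × H = 2,622/2 × $8 = $10,488.00
Total = $5,623.95 + $10,488.00 = $16,111.95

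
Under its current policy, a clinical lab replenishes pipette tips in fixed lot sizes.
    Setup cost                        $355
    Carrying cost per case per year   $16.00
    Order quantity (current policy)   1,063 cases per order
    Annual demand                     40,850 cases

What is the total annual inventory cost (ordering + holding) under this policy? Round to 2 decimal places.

Annual ordering cost = (D/Q)·S = (40,850/1,063) × 355 = $13,642.29
Annual holding cost  = (Q/2)·H = (1,063/2) × 16 = $8,504.00
Total = $13,642.29 + $8,504.00 = $22,146.29

$22,146.29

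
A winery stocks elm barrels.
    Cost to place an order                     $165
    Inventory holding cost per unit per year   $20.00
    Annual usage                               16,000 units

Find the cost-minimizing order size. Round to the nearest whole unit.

514 units

EOQ = √(2DS/H) = √(2 × 16,000 × 165 / 20)
    = √(264,000.00) ≈ 513.81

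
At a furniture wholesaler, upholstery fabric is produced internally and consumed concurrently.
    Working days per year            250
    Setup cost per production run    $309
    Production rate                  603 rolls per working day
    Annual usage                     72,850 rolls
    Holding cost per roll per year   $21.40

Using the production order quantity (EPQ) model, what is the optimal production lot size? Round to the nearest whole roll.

2,018 rolls

d = 72,850/250 = 291.4000 rolls/day;  effective holding cost H(1 − d/p) = 21.4·(1 − 291.4000/603) = 11.05844
Q* = √(2DS / H_eff) = √(2·72,850·309 / 11.05844) ≈ 2,017.73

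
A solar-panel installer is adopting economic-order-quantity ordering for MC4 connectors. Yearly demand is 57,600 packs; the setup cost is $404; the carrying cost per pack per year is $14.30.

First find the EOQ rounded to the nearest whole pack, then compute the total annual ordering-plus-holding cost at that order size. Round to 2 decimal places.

$25,797.93

EOQ = √(2DS/H) = √(2 × 57,600 × 404 / 14.3)
    = √(3,254,601.40) ≈ 1,804.05 → Q = 1,804 packs
Annual ordering cost = (D/Q)·S = (57,600/1,804) × 404 = $12,899.33
Annual holding cost  = (Q/2)·H = (1,804/2) × 14.3 = $12,898.60
Total = $12,899.33 + $12,898.60 = $25,797.93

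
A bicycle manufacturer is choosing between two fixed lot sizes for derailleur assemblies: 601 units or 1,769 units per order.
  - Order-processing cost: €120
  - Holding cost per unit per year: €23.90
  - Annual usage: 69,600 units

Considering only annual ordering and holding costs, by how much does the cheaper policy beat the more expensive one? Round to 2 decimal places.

TC(Q) = (D/Q)S + (Q/2)H
TC(601) = (69,600/601)×120 + (601/2)×23.9 = €21,078.79
TC(1,769) = (69,600/1,769)×120 + (1,769/2)×23.9 = €25,860.86
Lots of 601 are cheaper by €4,782.07.

€4,782.07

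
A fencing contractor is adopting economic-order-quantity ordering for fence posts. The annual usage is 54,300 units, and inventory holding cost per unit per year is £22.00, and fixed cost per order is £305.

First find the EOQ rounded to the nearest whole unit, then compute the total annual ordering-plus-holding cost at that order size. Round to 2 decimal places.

Optimal lot size Q* = (2 × 54,300 × £305 / £22)^½ ≈ 1,227.03 → Q = 1,227 units
Annual ordering cost = (D/Q)·S = (54,300/1,227) × 305 = £13,497.56
Annual holding cost  = (Q/2)·H = (1,227/2) × 22 = £13,497.00
Total = £13,497.56 + £13,497.00 = £26,994.56

£26,994.56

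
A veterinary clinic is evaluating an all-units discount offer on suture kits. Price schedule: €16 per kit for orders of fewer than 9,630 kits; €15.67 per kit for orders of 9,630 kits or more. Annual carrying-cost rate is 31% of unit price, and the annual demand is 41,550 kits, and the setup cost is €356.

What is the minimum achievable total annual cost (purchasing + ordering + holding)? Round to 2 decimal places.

H₁ = 31%×€16 = €4.9600;  H₂ = 31%×€15.67 = €4.8577
EOQ₁ = √(2×41,550×356/4.9600) = 2,442.22  (< 9,630, feasible at tier 1)
EOQ₂ = √(2×41,550×356/4.8577) = 2,467.80  (< 9,630 → use Q = 9,630 at tier-2 price)
TC(tier 1 (EOQ₁), Q≈2,442.2) = €676,913.41
TC(tier 2, Q≈9,630.0) = €676,014.34
Minimum at tier 2: €676,014.34

€676,014.34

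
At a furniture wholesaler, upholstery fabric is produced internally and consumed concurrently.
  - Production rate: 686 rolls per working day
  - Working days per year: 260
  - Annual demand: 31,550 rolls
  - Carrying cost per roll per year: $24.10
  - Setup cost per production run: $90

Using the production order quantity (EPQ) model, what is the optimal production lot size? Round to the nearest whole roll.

535 rolls

Daily demand d = 31,550/260 = 121.346; p = 686; 1 − d/p = 0.82311
EPQ = √(2DS / (H(1 − d/p)))
    = √(2 × 31,550 × 90 / (24.1 × 0.82311)) ≈ 535.05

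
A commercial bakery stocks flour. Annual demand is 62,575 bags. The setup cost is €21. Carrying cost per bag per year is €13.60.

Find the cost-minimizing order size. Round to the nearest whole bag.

440 bags

EOQ = √(2DS/H) = √(2 × 62,575 × 21 / 13.6)
    = √(193,246.32) ≈ 439.60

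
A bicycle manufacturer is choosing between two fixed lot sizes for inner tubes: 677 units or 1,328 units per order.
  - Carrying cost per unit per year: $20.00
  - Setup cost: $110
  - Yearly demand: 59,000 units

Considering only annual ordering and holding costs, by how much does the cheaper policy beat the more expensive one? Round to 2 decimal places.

For each Q, cost = (D/Q)·S + (Q/2)·H.
TC(677) = (59,000/677)×110 + (677/2)×20 = $16,356.41
TC(1,328) = (59,000/1,328)×110 + (1,328/2)×20 = $18,167.05
|ΔTC| = |$16,356.41 − $18,167.05| = $1,810.64

$1,810.64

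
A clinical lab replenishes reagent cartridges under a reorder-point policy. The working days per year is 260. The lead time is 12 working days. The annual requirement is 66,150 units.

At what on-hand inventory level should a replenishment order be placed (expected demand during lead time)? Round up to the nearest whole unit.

3,054 units

Daily demand d = 66,150 / 260 = 254.423 units/day
Demand during lead time = 254.423 × 12 = 3,053.08
Reorder point = 3,053.08 → round up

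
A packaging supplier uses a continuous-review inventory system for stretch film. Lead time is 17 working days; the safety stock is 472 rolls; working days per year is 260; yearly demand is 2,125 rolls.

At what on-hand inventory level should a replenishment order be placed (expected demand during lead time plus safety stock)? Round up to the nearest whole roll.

611 rolls

Daily demand d = 2,125 / 260 = 8.173 rolls/day
Demand during lead time = 8.173 × 17 = 138.94
Reorder point = 138.94 + 472 = 610.94 → round up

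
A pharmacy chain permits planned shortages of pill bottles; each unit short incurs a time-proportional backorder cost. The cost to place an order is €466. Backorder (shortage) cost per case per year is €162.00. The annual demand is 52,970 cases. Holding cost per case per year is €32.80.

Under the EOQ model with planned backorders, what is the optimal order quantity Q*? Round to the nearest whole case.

Basic EOQ = √(2·52,970·466/32.8) = 1,226.835
Backorder adjustment √((H+b)/b) = √((32.8+162)/162) = 1.0966
Q* = 1,226.835 × 1.0966 ≈ 1,345.31

1,345 cases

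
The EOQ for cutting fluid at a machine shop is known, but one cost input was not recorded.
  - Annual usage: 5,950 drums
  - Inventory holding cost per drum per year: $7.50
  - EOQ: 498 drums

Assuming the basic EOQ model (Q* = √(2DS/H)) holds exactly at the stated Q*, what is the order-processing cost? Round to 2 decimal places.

From Q* = √(2DS/H) ⇒ Q*² = 2DS/H.
S = Q²H / (2D) = 498² × 7.5 / (2 × 5,950) = 156.3050

$156.31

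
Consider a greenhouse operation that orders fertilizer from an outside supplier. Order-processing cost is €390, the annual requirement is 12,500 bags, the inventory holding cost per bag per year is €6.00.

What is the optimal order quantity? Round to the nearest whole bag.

Optimal lot size Q* = (2 × 12,500 × €390 / €6)^½ ≈ 1,274.75

1,275 bags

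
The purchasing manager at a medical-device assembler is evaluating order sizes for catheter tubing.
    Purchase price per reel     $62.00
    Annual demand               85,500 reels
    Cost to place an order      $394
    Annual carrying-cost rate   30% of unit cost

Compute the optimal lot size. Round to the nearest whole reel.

Carrying cost H = $62 × 30% = $18.6000/reel/yr
Optimal lot size Q* = (2 × 85,500 × $394 / $18.6)^½ ≈ 1,903.22

1,903 reels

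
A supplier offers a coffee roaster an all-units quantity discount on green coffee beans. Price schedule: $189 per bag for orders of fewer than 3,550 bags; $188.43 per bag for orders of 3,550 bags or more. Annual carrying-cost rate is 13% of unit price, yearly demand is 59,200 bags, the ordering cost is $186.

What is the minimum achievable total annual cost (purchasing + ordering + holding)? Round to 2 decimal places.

H₁ = 13%×$189 = $24.5700;  H₂ = 13%×$188.43 = $24.4959
EOQ₁ = √(2×59,200×186/24.5700) = 946.74  (< 3,550, feasible at tier 1)
EOQ₂ = √(2×59,200×186/24.4959) = 948.17  (< 3,550 → use Q = 3,550 at tier-2 price)
TC(tier 1 (EOQ₁), Q≈946.7) = $11,212,061.35
TC(tier 2, Q≈3,550.0) = $11,201,637.97
Minimum at tier 2: $11,201,637.97

$11,201,637.97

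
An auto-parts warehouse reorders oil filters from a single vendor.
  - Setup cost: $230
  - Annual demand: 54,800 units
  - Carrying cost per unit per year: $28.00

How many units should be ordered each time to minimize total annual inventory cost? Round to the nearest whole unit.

949 units

2DS/H = 2·54,800·230/28 = 900,285.71
EOQ = √900,285.71 ≈ 948.83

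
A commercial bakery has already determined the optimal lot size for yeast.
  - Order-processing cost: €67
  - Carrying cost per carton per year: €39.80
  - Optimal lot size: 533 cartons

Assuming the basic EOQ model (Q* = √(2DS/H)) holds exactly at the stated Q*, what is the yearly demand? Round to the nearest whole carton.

From Q* = √(2DS/H) ⇒ Q*² = 2DS/H.
D = Q²H / (2S) = 533² × 39.8 / (2 × 67) = 84,378.67

84,379 cartons per year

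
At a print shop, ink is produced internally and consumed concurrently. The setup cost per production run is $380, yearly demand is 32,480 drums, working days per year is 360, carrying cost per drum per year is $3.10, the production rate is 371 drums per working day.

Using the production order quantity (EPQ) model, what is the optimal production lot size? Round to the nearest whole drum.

Daily demand d = 32,480/360 = 90.222; p = 371; 1 − d/p = 0.75681
EPQ = √(2DS / (H(1 − d/p)))
    = √(2 × 32,480 × 380 / (3.1 × 0.75681)) ≈ 3,243.69

3,244 drums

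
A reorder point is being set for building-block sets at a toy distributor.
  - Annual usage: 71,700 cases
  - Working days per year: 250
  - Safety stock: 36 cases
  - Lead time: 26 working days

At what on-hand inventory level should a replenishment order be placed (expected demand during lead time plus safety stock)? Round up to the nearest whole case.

Daily demand d = 71,700 / 250 = 286.800 cases/day
Demand during lead time = 286.800 × 26 = 7,456.80
Reorder point = 7,456.80 + 36 = 7,492.80 → round up

7,493 cases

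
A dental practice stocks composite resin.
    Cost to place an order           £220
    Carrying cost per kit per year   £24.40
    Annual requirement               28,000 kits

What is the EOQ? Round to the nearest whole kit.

711 kits

Q* = √(2·D·S / H) = √(2·28,000·220 / 24.4) = √504,918.0 ≈ 710.58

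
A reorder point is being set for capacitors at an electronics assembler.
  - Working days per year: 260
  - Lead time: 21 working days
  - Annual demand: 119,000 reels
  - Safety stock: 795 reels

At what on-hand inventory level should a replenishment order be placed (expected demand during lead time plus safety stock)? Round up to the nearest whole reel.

10,407 reels

Daily demand d = 119,000 / 260 = 457.692 reels/day
Demand during lead time = 457.692 × 21 = 9,611.54
Reorder point = 9,611.54 + 795 = 10,406.54 → round up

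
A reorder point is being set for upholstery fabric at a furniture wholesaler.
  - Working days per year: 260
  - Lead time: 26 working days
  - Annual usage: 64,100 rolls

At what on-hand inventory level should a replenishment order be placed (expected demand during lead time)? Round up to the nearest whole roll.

6,410 rolls

Daily demand d = 64,100 / 260 = 246.538 rolls/day
Demand during lead time = 246.538 × 26 = 6,410.00
Reorder point = 6,410.00 → round up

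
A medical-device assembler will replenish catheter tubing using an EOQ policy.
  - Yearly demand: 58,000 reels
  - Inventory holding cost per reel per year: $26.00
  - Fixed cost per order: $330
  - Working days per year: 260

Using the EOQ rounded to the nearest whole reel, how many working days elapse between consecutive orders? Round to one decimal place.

Optimal lot size Q* = (2 × 58,000 × $330 / $26)^½ ≈ 1,213.39 → Q = 1,213 reels
Days between orders = 260 / (D/Q) = 260 / 47.815 ≈ 5.438

5.4 days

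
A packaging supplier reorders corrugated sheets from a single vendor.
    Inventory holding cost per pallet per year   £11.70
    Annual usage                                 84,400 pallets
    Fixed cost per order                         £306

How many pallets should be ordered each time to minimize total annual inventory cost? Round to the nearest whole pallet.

Optimal lot size Q* = (2 × 84,400 × £306 / £11.7)^½ ≈ 2,101.14

2,101 pallets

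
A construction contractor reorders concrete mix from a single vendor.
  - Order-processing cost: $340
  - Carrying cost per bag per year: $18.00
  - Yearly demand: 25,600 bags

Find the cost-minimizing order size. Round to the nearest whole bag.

Optimal lot size Q* = (2 × 25,600 × $340 / $18)^½ ≈ 983.42

983 bags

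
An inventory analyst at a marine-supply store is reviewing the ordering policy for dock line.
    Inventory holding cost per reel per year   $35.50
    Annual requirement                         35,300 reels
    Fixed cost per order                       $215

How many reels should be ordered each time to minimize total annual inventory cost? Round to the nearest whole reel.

654 reels

Q* = √(2·D·S / H) = √(2·35,300·215 / 35.5) = √427,577.5 ≈ 653.89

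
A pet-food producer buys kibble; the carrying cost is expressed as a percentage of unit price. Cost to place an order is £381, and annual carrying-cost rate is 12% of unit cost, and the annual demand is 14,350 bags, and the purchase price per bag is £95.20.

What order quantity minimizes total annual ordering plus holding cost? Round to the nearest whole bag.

Holding cost per bag per year: H = 12% × £95.2 = £11.4240
2DS/H = 2·14,350·381/11.424 = 957,169.12
EOQ = √957,169.12 ≈ 978.35

978 bags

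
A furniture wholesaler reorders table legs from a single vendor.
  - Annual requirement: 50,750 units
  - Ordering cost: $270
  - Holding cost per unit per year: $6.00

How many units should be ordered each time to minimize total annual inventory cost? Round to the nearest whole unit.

2,137 units

EOQ = √(2DS/H) = √(2 × 50,750 × 270 / 6)
    = √(4,567,500.00) ≈ 2,137.17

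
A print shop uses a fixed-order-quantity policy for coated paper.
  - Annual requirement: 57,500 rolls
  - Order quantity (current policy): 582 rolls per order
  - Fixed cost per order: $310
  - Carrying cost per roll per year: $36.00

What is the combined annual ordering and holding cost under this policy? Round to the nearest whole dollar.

$41,103

Ordering: D/Q × S = 57,500/582 × $310 = $30,627.15
Holding:  Q/2 × H = 582/2 × $36 = $10,476.00
Total = $30,627.15 + $10,476.00 = $41,103.15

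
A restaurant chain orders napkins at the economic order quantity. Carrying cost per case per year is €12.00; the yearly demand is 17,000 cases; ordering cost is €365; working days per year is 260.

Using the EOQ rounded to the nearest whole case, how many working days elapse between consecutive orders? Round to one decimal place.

Optimal lot size Q* = (2 × 17,000 × €365 / €12)^½ ≈ 1,016.94 → Q = 1,017 cases
Days between orders = 260 / (D/Q) = 260 / 16.716 ≈ 15.554

15.6 days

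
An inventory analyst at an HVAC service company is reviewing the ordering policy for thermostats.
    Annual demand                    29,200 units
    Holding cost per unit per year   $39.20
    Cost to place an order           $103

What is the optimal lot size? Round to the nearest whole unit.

EOQ = √(2DS/H) = √(2 × 29,200 × 103 / 39.2)
    = √(153,448.98) ≈ 391.73

392 units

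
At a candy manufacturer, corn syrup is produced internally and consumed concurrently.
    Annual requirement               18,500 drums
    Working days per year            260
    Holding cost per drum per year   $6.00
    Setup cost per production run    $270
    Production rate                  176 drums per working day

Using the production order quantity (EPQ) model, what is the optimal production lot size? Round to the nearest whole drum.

Daily demand d = 18,500/260 = 71.154; p = 176; 1 − d/p = 0.59572
EPQ = √(2DS / (H(1 − d/p)))
    = √(2 × 18,500 × 270 / (6 × 0.59572)) ≈ 1,671.81

1,672 drums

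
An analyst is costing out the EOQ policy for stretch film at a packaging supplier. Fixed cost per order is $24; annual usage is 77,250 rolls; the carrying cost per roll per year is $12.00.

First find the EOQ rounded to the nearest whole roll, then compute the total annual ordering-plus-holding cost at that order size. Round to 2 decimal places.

$6,670.53

Optimal lot size Q* = (2 × 77,250 × $24 / $12)^½ ≈ 555.88 → Q = 556 rolls
Ordering: D/Q × S = 77,250/556 × $24 = $3,334.53
Holding:  Q/2 × H = 556/2 × $12 = $3,336.00
Total = $3,334.53 + $3,336.00 = $6,670.53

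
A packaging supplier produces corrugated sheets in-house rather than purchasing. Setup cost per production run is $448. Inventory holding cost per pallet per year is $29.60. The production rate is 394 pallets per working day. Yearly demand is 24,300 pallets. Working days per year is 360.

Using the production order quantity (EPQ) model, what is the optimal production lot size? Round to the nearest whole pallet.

942 pallets

d = 24,300/360 = 67.5000 pallets/day;  effective holding cost H(1 − d/p) = 29.6·(1 − 67.5000/394) = 24.52893
Q* = √(2DS / H_eff) = √(2·24,300·448 / 24.52893) ≈ 942.15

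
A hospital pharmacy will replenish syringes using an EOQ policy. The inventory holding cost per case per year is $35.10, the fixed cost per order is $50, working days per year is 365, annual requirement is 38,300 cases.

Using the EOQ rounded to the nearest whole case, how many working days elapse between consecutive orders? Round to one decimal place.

2DS/H = 2·38,300·50/35.1 = 109,116.81
EOQ = √109,116.81 ≈ 330.33 → Q = 330 cases
T = Q/D × 365 days = 330/38,300 × 365 = 3.145 days

3.1 days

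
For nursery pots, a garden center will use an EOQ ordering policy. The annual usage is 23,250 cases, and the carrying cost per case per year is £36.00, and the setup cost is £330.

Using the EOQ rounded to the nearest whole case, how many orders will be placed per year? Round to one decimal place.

Q* = √(2·D·S / H) = √(2·23,250·330 / 36) = √426,250.0 ≈ 652.88 → Q = 653
Orders per year = D/Q = 23,250 / 653 = 35.605

35.6 orders per year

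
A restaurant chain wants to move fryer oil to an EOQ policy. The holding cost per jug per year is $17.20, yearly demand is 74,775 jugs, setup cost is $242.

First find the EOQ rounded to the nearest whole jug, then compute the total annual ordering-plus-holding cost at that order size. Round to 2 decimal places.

Optimal lot size Q* = (2 × 74,775 × $242 / $17.2)^½ ≈ 1,450.56 → Q = 1,451 jugs
Orders/yr = 74,775/1,451 = 51.533; ordering cost = 51.533 × $242 = $12,471.09
Average inventory = 1,451/2 = 725.5; holding cost = 725.5 × $17.2 = $12,478.60
Total = $12,471.09 + $12,478.60 = $24,949.69

$24,949.69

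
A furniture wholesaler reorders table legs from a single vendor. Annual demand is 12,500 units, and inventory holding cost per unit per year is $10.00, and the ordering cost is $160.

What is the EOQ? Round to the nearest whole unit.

632 units

Q* = √(2·D·S / H) = √(2·12,500·160 / 10) = √400,000.0 ≈ 632.46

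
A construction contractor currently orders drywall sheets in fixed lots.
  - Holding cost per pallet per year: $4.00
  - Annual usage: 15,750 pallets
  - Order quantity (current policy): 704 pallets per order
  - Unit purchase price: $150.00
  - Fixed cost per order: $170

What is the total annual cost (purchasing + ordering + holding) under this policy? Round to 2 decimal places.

Annual ordering cost = (D/Q)·S = (15,750/704) × 170 = $3,803.27
Annual holding cost  = (Q/2)·H = (704/2) × 4 = $1,408.00
Purchase cost = D·C = 15,750 × 150 = $2,362,500.00
Total = $3,803.27 + $1,408.00 + $2,362,500.00 = $2,367,711.27

$2,367,711.27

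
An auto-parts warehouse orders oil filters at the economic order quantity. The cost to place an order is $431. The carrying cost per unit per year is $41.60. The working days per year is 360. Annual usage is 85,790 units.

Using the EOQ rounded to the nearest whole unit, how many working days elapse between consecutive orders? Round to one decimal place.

EOQ = √(2DS/H) = √(2 × 85,790 × 431 / 41.6)
    = √(1,777,667.79) ≈ 1,333.29 → Q = 1,333 units
T = Q/D × 360 days = 1,333/85,790 × 360 = 5.594 days

5.6 days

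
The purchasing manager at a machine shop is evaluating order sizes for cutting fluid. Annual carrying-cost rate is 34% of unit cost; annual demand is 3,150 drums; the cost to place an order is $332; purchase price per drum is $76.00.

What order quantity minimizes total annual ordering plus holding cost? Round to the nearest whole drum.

Carrying cost H = $76 × 34% = $25.8400/drum/yr
Q* = √(2·D·S / H) = √(2·3,150·332 / 25.84) = √80,944.3 ≈ 284.51

285 drums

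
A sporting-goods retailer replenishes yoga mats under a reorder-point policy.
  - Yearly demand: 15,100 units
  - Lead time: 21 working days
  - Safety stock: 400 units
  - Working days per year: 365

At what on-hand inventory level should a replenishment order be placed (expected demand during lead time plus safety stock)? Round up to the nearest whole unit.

Daily demand d = 15,100 / 365 = 41.370 units/day
Demand during lead time = 41.370 × 21 = 868.77
Reorder point = 868.77 + 400 = 1,268.77 → round up

1,269 units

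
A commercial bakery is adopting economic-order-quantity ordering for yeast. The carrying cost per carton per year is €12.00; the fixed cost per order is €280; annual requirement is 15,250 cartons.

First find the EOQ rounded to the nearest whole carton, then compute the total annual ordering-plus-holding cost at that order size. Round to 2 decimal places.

Q* = √(2·D·S / H) = √(2·15,250·280 / 12) = √711,666.7 ≈ 843.60 → Q = 844 cartons
Orders/yr = 15,250/844 = 18.069; ordering cost = 18.069 × €280 = €5,059.24
Average inventory = 844/2 = 422; holding cost = 422 × €12 = €5,064.00
Total = €5,059.24 + €5,064.00 = €10,123.24

€10,123.24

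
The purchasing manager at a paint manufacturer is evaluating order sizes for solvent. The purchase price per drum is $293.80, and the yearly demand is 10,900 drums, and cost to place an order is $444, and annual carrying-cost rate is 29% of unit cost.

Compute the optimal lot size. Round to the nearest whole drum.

337 drums

Carrying cost H = $293.8 × 29% = $85.2020/drum/yr
EOQ = √(2DS/H) = √(2 × 10,900 × 444 / 85.202)
    = √(113,602.97) ≈ 337.05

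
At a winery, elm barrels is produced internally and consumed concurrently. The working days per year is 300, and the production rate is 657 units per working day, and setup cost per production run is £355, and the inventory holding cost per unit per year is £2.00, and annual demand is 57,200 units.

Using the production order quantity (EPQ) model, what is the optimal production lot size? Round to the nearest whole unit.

Daily demand d = 57,200/300 = 190.667; p = 657; 1 − d/p = 0.70979
EPQ = √(2DS / (H(1 − d/p)))
    = √(2 × 57,200 × 355 / (2 × 0.70979)) ≈ 5,348.68

5,349 units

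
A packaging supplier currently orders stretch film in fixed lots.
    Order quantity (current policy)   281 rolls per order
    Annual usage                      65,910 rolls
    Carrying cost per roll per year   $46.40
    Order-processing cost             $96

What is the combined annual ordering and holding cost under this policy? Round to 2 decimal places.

Ordering: D/Q × S = 65,910/281 × $96 = $22,517.30
Holding:  Q/2 × H = 281/2 × $46.4 = $6,519.20
Total = $22,517.30 + $6,519.20 = $29,036.50

$29,036.50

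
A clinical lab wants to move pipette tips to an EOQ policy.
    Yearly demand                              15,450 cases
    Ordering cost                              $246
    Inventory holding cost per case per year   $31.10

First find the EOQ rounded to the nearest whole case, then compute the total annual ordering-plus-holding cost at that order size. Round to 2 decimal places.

$15,375.42

Optimal lot size Q* = (2 × 15,450 × $246 / $31.1)^½ ≈ 494.39 → Q = 494 cases
Orders/yr = 15,450/494 = 31.275; ordering cost = 31.275 × $246 = $7,693.72
Average inventory = 494/2 = 247; holding cost = 247 × $31.1 = $7,681.70
Total = $7,693.72 + $7,681.70 = $15,375.42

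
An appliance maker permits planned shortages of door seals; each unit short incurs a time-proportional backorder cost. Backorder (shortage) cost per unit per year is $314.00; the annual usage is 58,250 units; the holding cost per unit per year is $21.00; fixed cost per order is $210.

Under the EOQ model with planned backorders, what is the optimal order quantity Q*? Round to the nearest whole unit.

Basic EOQ = √(2·58,250·210/21) = 1,079.352
Backorder adjustment √((H+b)/b) = √((21+314)/314) = 1.0329
Q* = 1,079.352 × 1.0329 ≈ 1,114.86

1,115 units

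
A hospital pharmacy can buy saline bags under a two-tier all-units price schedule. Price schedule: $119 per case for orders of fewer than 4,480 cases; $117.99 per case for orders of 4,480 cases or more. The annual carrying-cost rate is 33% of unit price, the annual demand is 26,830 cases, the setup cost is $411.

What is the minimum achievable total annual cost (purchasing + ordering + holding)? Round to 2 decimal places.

H₁ = 33%×$119 = $39.2700;  H₂ = 33%×$117.99 = $38.9367
EOQ₁ = √(2×26,830×411/39.2700) = 749.40  (< 4,480, feasible at tier 1)
EOQ₂ = √(2×26,830×411/38.9367) = 752.60  (< 4,480 → use Q = 4,480 at tier-2 price)
TC(tier 1 (EOQ₁), Q≈749.4) = $3,222,199.08
TC(tier 2, Q≈4,480.0) = $3,255,351.32
Minimum at tier 1 (EOQ₁): $3,222,199.08

$3,222,199.08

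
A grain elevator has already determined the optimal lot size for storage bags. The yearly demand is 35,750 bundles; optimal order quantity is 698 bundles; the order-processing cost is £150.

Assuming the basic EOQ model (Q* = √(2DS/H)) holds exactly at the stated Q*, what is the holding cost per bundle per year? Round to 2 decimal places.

EOQ relation: Q² = 2DS/H, so rearrange for the unknown.
H = 2DS / Q² = 2 × 35,750 × 150 / 698² = 22.0134

£22.01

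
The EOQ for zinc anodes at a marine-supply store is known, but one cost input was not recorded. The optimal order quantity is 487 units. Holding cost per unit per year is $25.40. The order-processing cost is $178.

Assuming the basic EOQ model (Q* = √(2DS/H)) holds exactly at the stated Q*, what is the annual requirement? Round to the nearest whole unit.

Since Q* = (2DS/H)^½, squaring gives Q*²·H = 2DS.
D = Q²H / (2S) = 487² × 25.4 / (2 × 178) = 16,921.61

16,922 units per year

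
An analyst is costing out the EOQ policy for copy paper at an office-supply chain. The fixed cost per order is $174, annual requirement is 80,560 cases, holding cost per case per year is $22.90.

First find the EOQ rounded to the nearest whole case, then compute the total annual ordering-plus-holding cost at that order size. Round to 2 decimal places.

EOQ = √(2DS/H) = √(2 × 80,560 × 174 / 22.9)
    = √(1,224,230.57) ≈ 1,106.45 → Q = 1,106 cases
Ordering: D/Q × S = 80,560/1,106 × $174 = $12,674.00
Holding:  Q/2 × H = 1,106/2 × $22.9 = $12,663.70
Total = $12,674.00 + $12,663.70 = $25,337.70

$25,337.70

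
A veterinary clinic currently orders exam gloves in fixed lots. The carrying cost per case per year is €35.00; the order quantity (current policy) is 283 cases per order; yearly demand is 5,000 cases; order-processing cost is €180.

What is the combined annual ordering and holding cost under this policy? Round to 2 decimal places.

Annual ordering cost = (D/Q)·S = (5,000/283) × 180 = €3,180.21
Annual holding cost  = (Q/2)·H = (283/2) × 35 = €4,952.50
Total = €3,180.21 + €4,952.50 = €8,132.71

€8,132.71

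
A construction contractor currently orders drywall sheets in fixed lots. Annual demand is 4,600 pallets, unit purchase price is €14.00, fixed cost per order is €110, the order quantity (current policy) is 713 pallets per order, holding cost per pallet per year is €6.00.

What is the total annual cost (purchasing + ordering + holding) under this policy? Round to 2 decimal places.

€67,248.68

Annual ordering cost = (D/Q)·S = (4,600/713) × 110 = €709.68
Annual holding cost  = (Q/2)·H = (713/2) × 6 = €2,139.00
Purchase cost = D·C = 4,600 × 14 = €64,400.00
Total = €709.68 + €2,139.00 + €64,400.00 = €67,248.68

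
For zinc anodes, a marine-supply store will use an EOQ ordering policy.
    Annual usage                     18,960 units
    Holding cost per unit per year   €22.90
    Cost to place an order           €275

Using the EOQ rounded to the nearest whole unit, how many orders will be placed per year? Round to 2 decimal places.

28.09 orders per year

Optimal lot size Q* = (2 × 18,960 × €275 / €22.9)^½ ≈ 674.81 → Q = 675
Orders per year = D/Q = 18,960 / 675 = 28.089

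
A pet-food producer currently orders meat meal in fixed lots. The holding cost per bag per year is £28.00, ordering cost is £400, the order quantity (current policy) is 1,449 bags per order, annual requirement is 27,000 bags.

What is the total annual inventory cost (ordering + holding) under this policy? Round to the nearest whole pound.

£27,739

Orders/yr = 27,000/1,449 = 18.634; ordering cost = 18.634 × £400 = £7,453.42
Average inventory = 1,449/2 = 724.5; holding cost = 724.5 × £28 = £20,286.00
Total = £7,453.42 + £20,286.00 = £27,739.42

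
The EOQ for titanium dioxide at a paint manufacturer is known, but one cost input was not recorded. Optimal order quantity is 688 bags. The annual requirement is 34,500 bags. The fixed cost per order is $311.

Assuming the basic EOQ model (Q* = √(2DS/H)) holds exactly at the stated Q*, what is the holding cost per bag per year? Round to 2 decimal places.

EOQ relation: Q² = 2DS/H, so rearrange for the unknown.
H = 2DS / Q² = 2 × 34,500 × 311 / 688² = 45.3349

$45.33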